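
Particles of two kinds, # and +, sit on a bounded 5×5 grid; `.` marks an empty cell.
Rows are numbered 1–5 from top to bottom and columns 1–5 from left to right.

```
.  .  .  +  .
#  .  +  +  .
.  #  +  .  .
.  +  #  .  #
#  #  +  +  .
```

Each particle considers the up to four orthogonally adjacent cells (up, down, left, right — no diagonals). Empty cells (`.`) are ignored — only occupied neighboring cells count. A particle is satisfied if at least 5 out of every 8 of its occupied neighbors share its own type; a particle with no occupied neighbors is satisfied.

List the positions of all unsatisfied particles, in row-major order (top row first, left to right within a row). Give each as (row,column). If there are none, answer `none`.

Row 1: (1,4)+ 1/1 satisfied
Row 2: (2,1)# 0/0 satisfied · (2,3)+ 2/2 satisfied · (2,4)+ 2/2 satisfied
Row 3: (3,2)# 0/2 not · (3,3)+ 1/3 not
Row 4: (4,2)+ 0/3 not · (4,3)# 0/3 not · (4,5)# 0/0 satisfied
Row 5: (5,1)# 1/1 satisfied · (5,2)# 1/3 not · (5,3)+ 1/3 not · (5,4)+ 1/1 satisfied

(3,2), (3,3), (4,2), (4,3), (5,2), (5,3)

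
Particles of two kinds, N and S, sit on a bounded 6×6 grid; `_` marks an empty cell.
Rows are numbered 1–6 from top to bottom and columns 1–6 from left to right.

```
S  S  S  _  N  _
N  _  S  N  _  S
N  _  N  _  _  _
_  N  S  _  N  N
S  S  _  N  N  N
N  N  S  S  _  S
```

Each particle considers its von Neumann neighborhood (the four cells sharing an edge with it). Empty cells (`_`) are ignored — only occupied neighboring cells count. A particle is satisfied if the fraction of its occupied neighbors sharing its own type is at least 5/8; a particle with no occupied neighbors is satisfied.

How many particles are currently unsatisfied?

Row 1: (1,1)S 1/2 unhappy · (1,2)S 2/2 ok · (1,3)S 2/2 ok · (1,5)N 0/0 ok
Row 2: (2,1)N 1/2 unhappy · (2,3)S 1/3 unhappy · (2,4)N 0/1 unhappy · (2,6)S 0/0 ok
Row 3: (3,1)N 1/1 ok · (3,3)N 0/2 unhappy
Row 4: (4,2)N 0/2 unhappy · (4,3)S 0/2 unhappy · (4,5)N 2/2 ok · (4,6)N 2/2 ok
Row 5: (5,1)S 1/2 unhappy · (5,2)S 1/3 unhappy · (5,4)N 1/2 unhappy · (5,5)N 3/3 ok · (5,6)N 2/3 ok
Row 6: (6,1)N 1/2 unhappy · (6,2)N 1/3 unhappy · (6,3)S 1/2 unhappy · (6,4)S 1/2 unhappy · (6,6)S 0/1 unhappy
Unsatisfied: (1,1), (2,1), (2,3), (2,4), (3,3), (4,2), (4,3), (5,1), (5,2), (5,4), (6,1), (6,2), (6,3), (6,4), (6,6) — 15 in total.

15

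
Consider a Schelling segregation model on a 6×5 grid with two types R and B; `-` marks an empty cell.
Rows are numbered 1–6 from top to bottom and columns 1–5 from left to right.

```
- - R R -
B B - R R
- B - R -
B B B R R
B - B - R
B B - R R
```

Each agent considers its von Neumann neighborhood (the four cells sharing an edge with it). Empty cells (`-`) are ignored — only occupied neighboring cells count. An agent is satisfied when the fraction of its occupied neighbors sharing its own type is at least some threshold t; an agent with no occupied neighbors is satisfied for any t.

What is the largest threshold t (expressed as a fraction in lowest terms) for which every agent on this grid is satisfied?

(1,3)R 1/1
(1,4)R 2/2
(2,1)B 1/1
(2,2)B 2/2
(2,4)R 3/3
(2,5)R 1/1
(3,2)B 2/2
(3,4)R 2/2
(4,1)B 2/2
(4,2)B 3/3
(4,3)B 2/3
(4,4)R 2/3
(4,5)R 2/2
(5,1)B 2/2
(5,3)B 1/1
(5,5)R 2/2
(6,1)B 2/2
(6,2)B 1/1
(6,4)R 1/1
(6,5)R 2/2
The smallest same-type fraction is 2/3 at (4,3), which reduces to 2/3. Any threshold above that leaves this agent unsatisfied.

2/3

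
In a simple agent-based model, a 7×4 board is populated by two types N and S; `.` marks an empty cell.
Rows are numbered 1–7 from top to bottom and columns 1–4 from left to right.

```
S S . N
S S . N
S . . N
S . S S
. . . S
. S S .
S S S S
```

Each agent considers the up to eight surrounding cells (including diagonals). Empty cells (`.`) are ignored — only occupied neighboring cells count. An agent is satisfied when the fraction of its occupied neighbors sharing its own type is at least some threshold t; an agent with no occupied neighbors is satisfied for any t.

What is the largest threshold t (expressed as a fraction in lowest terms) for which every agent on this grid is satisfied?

Row 1: (1,1)S 3/3 · (1,2)S 3/3 · (1,4)N 1/1
Row 2: (2,1)S 4/4 · (2,2)S 4/4 · (2,4)N 2/2
Row 3: (3,1)S 3/3 · (3,4)N 1/3
Row 4: (4,1)S 1/1 · (4,3)S 2/3 · (4,4)S 2/3
Row 5: (5,4)S 3/3
Row 6: (6,2)S 4/4 · (6,3)S 5/5
Row 7: (7,1)S 2/2 · (7,2)S 4/4 · (7,3)S 4/4 · (7,4)S 2/2
The smallest same-type fraction is 1/3 at (3,4), which reduces to 1/3. Any threshold above that leaves this agent unsatisfied.

1/3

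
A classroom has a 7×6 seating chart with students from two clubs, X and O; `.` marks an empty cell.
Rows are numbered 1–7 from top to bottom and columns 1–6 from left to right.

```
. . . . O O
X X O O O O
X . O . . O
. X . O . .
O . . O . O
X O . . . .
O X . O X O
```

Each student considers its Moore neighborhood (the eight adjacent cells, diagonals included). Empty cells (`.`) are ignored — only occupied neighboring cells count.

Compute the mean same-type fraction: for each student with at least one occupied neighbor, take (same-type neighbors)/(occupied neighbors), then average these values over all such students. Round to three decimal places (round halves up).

Row 1: (1,5)O 4/4 · (1,6)O 3/3
Row 2: (2,1)X 2/2 · (2,2)X 2/4 · (2,3)O 2/3 · (2,4)O 4/4 · (2,5)O 5/5 · (2,6)O 4/4
Row 3: (3,1)X 3/3 · (3,3)O 3/5 · (3,6)O 2/2
Row 4: (4,2)X 1/3 · (4,4)O 2/2
Row 5: (5,1)O 1/3 · (5,4)O 1/1 · (5,6)O — no occupied neighbors
Row 6: (6,1)X 1/4 · (6,2)O 2/4
Row 7: (7,1)O 1/3 · (7,2)X 1/3 · (7,4)O 0/1 · (7,5)X 0/2 · (7,6)O 0/1
Sum over 22 students: 4/4 + 3/3 + 2/2 + 2/4 + 2/3 + 4/4 + 5/5 + 4/4 + 3/3 + 3/5 + 2/2 + 1/3 + 2/2 + 1/3 + 1/1 + 1/4 + 2/4 + 1/3 + 1/3 + 0/1 + 0/2 + 0/1 = 277/20; mean = 277/20 ÷ 22 = 277/440 = 0.629545… → 0.630.

0.630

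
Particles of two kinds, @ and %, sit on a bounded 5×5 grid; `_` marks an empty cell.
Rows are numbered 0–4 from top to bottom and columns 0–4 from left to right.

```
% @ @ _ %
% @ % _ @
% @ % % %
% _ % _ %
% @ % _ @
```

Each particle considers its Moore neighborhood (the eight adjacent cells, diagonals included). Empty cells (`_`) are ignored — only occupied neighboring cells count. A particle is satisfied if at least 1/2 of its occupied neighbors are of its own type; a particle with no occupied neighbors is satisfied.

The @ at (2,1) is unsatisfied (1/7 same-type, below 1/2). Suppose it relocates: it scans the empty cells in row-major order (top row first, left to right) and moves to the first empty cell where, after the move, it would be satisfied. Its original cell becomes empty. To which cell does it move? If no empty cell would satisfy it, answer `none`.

(0,3)

Vacating (2,1). Empty cells in order:
  (0,3): 2/4 same-type → satisfied — stop here.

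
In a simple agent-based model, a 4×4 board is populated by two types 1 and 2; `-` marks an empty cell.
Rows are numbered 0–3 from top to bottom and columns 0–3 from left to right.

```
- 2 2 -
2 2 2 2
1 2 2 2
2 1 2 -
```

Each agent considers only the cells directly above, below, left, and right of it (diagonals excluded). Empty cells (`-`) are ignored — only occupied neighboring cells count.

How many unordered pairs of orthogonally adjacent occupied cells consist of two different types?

Scan each occupied cell's neighbors to the right and below so each pair is counted once.
Row 0: 2(0,1)–2(0,2)= 2(0,1)–2(1,1)= 2(0,2)–2(1,2)=  → 0/3 unlike.
Row 1: 2(1,0)–2(1,1)= 2(1,0)–1(2,0)≠ 2(1,1)–2(1,2)= 2(1,1)–2(2,1)= 2(1,2)–2(1,3)= 2(1,2)–2(2,2)= 2(1,3)–2(2,3)=  → 1/7 unlike.
Row 2: 1(2,0)–2(2,1)≠ 1(2,0)–2(3,0)≠ 2(2,1)–2(2,2)= 2(2,1)–1(3,1)≠ 2(2,2)–2(2,3)= 2(2,2)–2(3,2)=  → 3/6 unlike.
Row 3: 2(3,0)–1(3,1)≠ 1(3,1)–2(3,2)≠  → 2/2 unlike.
Total adjacent occupied pairs: 18; unlike-type pairs: 6.

6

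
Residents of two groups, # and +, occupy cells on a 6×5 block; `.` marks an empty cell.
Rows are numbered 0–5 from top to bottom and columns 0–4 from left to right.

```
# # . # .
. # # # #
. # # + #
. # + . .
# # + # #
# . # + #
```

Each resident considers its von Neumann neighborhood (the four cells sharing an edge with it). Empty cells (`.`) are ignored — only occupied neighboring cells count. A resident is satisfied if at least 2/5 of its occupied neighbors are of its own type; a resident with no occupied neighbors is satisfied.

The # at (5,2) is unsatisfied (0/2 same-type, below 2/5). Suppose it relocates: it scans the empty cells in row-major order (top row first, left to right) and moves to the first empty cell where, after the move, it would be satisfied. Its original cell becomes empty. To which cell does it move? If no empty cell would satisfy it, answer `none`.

(0,2)

Vacating (5,2). Empty cells in order:
  (0,2): 3/3 same-type → satisfied — stop here.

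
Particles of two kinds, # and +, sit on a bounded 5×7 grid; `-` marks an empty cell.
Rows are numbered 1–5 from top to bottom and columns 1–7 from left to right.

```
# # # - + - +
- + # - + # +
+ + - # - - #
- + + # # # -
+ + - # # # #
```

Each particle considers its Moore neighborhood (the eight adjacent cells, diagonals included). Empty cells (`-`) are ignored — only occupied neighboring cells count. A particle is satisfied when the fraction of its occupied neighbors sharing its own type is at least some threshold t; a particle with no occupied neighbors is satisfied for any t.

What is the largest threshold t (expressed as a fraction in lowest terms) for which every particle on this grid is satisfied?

(1,1)# 1/2
(1,2)# 3/4
(1,3)# 2/3
(1,5)+ 1/2
(1,7)+ 1/2
(2,2)+ 2/6
(2,3)# 3/5
(2,5)+ 1/3
(2,6)# 1/5
(2,7)+ 1/3
(3,1)+ 3/3
(3,2)+ 4/5
(3,4)# 3/5
(3,7)# 2/3
(4,2)+ 5/5
(4,3)+ 3/6
(4,4)# 4/5
(4,5)# 6/6
(4,6)# 5/5
(5,1)+ 2/2
(5,2)+ 3/3
(5,4)# 3/4
(5,5)# 5/5
(5,6)# 4/4
(5,7)# 2/2
The smallest same-type fraction is 1/5 at (2,6), which reduces to 1/5. Any threshold above that leaves this particle unsatisfied.

1/5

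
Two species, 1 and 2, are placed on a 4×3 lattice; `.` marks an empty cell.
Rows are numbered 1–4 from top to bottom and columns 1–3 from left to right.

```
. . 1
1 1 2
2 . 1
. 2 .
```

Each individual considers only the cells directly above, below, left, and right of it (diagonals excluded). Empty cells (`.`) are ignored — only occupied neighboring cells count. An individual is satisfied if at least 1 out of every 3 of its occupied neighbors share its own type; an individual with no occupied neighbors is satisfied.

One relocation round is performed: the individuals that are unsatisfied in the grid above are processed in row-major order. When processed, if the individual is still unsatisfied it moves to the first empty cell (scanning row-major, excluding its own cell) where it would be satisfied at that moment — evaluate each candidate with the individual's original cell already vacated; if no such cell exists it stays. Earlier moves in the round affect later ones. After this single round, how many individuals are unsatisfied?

Initially unsatisfied (in order): (1,3), (2,3), (3,1), (3,3).
  (1,3) → (1,1).
  (2,3) → (1,3).
  (3,1) → (1,2).
  (3,3): now satisfied by earlier moves; stays.
Resulting grid:
1 2 2
1 1 .
. . 1
. 2 .
All satisfied now.

0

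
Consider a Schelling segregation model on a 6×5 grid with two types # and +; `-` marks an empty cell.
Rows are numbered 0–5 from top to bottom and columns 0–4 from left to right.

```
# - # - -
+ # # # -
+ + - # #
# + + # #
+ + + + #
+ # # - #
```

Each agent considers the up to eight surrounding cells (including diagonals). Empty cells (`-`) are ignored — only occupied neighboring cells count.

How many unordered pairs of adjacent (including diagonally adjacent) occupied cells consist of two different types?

24

Scan each occupied cell's neighbors to the right and below (and the two forward diagonals) so each pair is counted once.
From row 0: 1 unlike of 5 pairs (running 1/5).
From row 1: 4 unlike of 11 pairs (running 5/16).
From row 2: 3 unlike of 12 pairs (running 8/28).
From row 3: 7 unlike of 17 pairs (running 15/45).
From row 4: 8 unlike of 14 pairs (running 23/59).
From row 5: 1 unlike of 2 pairs (running 24/61).
Total adjacent occupied pairs: 61; unlike-type pairs: 24.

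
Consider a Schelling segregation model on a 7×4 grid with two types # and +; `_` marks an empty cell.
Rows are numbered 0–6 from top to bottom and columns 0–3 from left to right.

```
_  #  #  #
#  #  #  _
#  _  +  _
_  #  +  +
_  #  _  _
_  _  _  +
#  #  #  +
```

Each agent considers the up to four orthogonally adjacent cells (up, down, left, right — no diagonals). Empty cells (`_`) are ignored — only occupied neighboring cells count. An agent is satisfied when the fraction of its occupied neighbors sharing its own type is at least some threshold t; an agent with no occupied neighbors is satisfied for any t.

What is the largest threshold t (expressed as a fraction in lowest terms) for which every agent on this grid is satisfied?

(0,1)# 2/2
(0,2)# 3/3
(0,3)# 1/1
(1,0)# 2/2
(1,1)# 3/3
(1,2)# 2/3
(2,0)# 1/1
(2,2)+ 1/2
(3,1)# 1/2
(3,2)+ 2/3
(3,3)+ 1/1
(4,1)# 1/1
(5,3)+ 1/1
(6,0)# 1/1
(6,1)# 2/2
(6,2)# 1/2
(6,3)+ 1/2
The smallest same-type fraction is 1/2 at (2,2), which reduces to 1/2. Any threshold above that leaves this agent unsatisfied.

1/2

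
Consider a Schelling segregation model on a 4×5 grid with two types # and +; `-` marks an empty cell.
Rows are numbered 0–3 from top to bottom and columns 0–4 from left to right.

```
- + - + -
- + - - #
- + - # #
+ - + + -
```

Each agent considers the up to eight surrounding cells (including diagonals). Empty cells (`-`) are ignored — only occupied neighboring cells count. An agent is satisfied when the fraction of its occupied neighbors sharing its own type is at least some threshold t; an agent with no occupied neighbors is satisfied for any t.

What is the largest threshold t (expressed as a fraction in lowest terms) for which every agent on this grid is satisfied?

0/1

Row 0: (0,1)+ 1/1 · (0,3)+ 0/1
Row 1: (1,1)+ 2/2 · (1,4)# 2/3
Row 2: (2,1)+ 3/3 · (2,3)# 2/4 · (2,4)# 2/3
Row 3: (3,0)+ 1/1 · (3,2)+ 2/3 · (3,3)+ 1/3
The smallest same-type fraction is 0/1 at (0,3), which reduces to 0/1. Any threshold above that leaves this agent unsatisfied.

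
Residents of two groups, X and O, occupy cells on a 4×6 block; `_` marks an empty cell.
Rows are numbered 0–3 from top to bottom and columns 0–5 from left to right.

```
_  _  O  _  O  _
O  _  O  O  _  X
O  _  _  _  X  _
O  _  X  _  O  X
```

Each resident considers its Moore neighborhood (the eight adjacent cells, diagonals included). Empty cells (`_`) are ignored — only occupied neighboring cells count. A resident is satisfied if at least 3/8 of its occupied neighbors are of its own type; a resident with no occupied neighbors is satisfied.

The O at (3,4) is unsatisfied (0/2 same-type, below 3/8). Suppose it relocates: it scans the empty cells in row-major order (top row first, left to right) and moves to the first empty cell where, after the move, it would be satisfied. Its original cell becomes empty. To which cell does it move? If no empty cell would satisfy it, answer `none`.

(0,0)

Vacating (3,4). Empty cells in order:
  (0,0): 1/1 same-type → satisfied — stop here.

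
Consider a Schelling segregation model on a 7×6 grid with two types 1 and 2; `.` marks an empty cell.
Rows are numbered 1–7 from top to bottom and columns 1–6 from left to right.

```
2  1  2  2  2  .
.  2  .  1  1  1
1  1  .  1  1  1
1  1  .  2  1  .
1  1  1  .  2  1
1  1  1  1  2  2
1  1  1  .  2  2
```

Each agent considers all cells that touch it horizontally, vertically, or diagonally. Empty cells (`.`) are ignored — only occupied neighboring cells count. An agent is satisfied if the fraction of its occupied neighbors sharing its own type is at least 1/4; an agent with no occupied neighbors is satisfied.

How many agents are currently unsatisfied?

(1,1)2 1/2 ok
(1,2)1 0/3 unhappy
(1,3)2 2/4 ok
(1,4)2 2/4 ok
(1,5)2 1/4 ok
(2,2)2 2/5 ok
(2,4)1 3/6 ok
(2,5)1 5/7 ok
(2,6)1 3/4 ok
(3,1)1 3/4 ok
(3,2)1 3/4 ok
(3,4)1 4/5 ok
(3,5)1 6/7 ok
(3,6)1 4/4 ok
(4,1)1 5/5 ok
(4,2)1 6/6 ok
(4,4)2 1/5 unhappy
(4,5)1 4/6 ok
(5,1)1 5/5 ok
(5,2)1 7/7 ok
(5,3)1 5/6 ok
(5,5)2 3/6 ok
(5,6)1 1/4 ok
(6,1)1 5/5 ok
(6,2)1 8/8 ok
(6,3)1 6/6 ok
(6,4)1 3/6 ok
(6,5)2 4/6 ok
(6,6)2 4/5 ok
(7,1)1 3/3 ok
(7,2)1 5/5 ok
(7,3)1 4/4 ok
(7,5)2 3/4 ok
(7,6)2 3/3 ok
Unsatisfied: (1,2), (4,4) — 2 in total.

2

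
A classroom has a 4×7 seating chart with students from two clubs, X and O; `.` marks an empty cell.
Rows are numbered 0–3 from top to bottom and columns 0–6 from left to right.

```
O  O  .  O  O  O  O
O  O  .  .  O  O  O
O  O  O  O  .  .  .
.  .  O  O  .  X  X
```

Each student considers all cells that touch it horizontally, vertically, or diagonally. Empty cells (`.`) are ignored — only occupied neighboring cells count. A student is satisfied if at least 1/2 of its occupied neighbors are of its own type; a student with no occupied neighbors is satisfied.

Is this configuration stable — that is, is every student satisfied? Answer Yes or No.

Yes

(0,0)O 3/3 ok
(0,1)O 3/3 ok
(0,3)O 2/2 ok
(0,4)O 4/4 ok
(0,5)O 5/5 ok
(0,6)O 3/3 ok
(1,0)O 5/5 ok
(1,1)O 6/6 ok
(1,4)O 5/5 ok
(1,5)O 5/5 ok
(1,6)O 3/3 ok
(2,0)O 3/3 ok
(2,1)O 5/5 ok
(2,2)O 5/5 ok
(2,3)O 4/4 ok
(3,2)O 4/4 ok
(3,3)O 3/3 ok
(3,5)X 1/1 ok
(3,6)X 1/1 ok
All meet the threshold, so the configuration is stable.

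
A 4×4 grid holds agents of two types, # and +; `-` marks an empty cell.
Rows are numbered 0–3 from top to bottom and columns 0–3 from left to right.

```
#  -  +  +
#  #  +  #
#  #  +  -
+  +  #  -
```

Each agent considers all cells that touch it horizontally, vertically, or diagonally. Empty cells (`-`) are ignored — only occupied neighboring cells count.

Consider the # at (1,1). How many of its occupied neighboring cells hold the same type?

Occupied neighbors of (1,1): (0,0)=#, (0,2)=+, (1,0)=#, (1,2)=+, (2,0)=#, (2,1)=#, (2,2)=+.
Same type (#): 4 of 7.

4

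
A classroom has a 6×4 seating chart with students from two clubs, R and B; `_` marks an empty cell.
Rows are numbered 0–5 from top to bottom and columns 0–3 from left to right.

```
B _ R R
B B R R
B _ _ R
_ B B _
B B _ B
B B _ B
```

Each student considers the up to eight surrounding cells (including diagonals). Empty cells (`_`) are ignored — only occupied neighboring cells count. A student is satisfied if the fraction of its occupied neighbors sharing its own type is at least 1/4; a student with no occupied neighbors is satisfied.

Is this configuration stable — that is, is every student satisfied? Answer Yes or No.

Row 0: (0,0)B 2/2 satisfied · (0,2)R 3/4 satisfied · (0,3)R 3/3 satisfied
Row 1: (1,0)B 3/3 satisfied · (1,1)B 3/5 satisfied · (1,2)R 4/5 satisfied · (1,3)R 4/4 satisfied
Row 2: (2,0)B 3/3 satisfied · (2,3)R 2/3 satisfied
Row 3: (3,1)B 4/4 satisfied · (3,2)B 3/4 satisfied
Row 4: (4,0)B 4/4 satisfied · (4,1)B 5/5 satisfied · (4,3)B 2/2 satisfied
Row 5: (5,0)B 3/3 satisfied · (5,1)B 3/3 satisfied · (5,3)B 1/1 satisfied
All meet the threshold, so the configuration is stable.

Yes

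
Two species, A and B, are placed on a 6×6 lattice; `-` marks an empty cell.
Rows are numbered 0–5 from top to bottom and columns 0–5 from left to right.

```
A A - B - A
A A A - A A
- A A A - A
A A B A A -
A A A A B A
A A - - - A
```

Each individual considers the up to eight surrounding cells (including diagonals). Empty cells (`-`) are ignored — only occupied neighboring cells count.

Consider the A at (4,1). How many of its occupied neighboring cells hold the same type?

Occupied neighbors of (4,1): (3,0)=A, (3,1)=A, (3,2)=B, (4,0)=A, (4,2)=A, (5,0)=A, (5,1)=A.
Same type (A): 6 of 7.

6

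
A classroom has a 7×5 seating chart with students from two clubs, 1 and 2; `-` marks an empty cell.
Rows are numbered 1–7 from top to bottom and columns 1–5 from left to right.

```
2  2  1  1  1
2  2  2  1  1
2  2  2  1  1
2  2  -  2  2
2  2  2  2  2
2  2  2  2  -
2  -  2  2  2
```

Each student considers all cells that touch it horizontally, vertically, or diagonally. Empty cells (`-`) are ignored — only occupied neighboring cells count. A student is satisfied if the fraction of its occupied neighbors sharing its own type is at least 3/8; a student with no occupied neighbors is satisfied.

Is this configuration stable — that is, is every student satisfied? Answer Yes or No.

Yes

Row 1: (1,1)2 3/3 ✓ · (1,2)2 4/5 ✓ · (1,3)1 2/5 ✓ · (1,4)1 4/5 ✓ · (1,5)1 3/3 ✓
Row 2: (2,1)2 5/5 ✓ · (2,2)2 7/8 ✓ · (2,3)2 4/8 ✓ · (2,4)1 6/8 ✓ · (2,5)1 5/5 ✓
Row 3: (3,1)2 5/5 ✓ · (3,2)2 7/7 ✓ · (3,3)2 5/7 ✓ · (3,4)1 3/7 ✓ · (3,5)1 3/5 ✓
Row 4: (4,1)2 5/5 ✓ · (4,2)2 7/7 ✓ · (4,4)2 5/7 ✓ · (4,5)2 3/5 ✓
Row 5: (5,1)2 5/5 ✓ · (5,2)2 7/7 ✓ · (5,3)2 7/7 ✓ · (5,4)2 6/6 ✓ · (5,5)2 4/4 ✓
Row 6: (6,1)2 4/4 ✓ · (6,2)2 7/7 ✓ · (6,3)2 7/7 ✓ · (6,4)2 7/7 ✓
Row 7: (7,1)2 2/2 ✓ · (7,3)2 4/4 ✓ · (7,4)2 4/4 ✓ · (7,5)2 2/2 ✓
All meet the threshold, so the configuration is stable.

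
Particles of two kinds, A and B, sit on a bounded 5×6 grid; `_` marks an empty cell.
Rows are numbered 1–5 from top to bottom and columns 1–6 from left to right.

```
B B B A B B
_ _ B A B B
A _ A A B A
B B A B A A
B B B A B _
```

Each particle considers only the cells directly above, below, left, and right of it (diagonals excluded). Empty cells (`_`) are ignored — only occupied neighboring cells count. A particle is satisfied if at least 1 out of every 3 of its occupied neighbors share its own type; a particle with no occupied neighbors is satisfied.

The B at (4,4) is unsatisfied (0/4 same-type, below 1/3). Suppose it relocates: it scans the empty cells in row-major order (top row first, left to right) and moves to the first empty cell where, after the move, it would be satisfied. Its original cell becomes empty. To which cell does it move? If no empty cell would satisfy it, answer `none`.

Vacating (4,4). Empty cells in order:
  (2,1): 1/2 same-type → satisfied — stop here.

(2,1)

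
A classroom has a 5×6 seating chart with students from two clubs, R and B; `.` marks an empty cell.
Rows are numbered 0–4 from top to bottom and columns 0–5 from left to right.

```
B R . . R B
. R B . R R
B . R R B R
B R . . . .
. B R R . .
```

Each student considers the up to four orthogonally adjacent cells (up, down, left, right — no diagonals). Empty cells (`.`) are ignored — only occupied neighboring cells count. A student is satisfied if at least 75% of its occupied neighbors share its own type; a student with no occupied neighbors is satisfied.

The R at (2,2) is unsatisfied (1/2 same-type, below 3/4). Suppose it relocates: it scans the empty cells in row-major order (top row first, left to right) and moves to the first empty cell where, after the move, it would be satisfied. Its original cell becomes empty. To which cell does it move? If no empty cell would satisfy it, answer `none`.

Vacating (2,2). Empty cells in order:
  (0,2): 1/2 same-type → still unsatisfied.
  (0,3): 1/1 same-type → satisfied — stop here.

(0,3)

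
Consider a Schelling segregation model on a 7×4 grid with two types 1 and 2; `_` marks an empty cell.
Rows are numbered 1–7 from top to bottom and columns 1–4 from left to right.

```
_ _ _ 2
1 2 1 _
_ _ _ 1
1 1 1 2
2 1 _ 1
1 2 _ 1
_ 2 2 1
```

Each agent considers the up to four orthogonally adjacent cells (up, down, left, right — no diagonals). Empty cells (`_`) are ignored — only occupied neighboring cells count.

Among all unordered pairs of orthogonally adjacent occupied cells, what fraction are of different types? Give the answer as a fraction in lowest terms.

11/18

Scan each occupied cell's neighbors to the right and below so each pair is counted once.
From row 2: 2 unlike of 2 pairs (running 2/2).
From row 3: 1 unlike of 1 pairs (running 3/3).
From row 4: 3 unlike of 6 pairs (running 6/9).
From row 5: 3 unlike of 4 pairs (running 9/13).
From row 6: 1 unlike of 3 pairs (running 10/16).
From row 7: 1 unlike of 2 pairs (running 11/18).
Total adjacent occupied pairs: 18; unlike-type pairs: 11.
11/18 is already in lowest terms.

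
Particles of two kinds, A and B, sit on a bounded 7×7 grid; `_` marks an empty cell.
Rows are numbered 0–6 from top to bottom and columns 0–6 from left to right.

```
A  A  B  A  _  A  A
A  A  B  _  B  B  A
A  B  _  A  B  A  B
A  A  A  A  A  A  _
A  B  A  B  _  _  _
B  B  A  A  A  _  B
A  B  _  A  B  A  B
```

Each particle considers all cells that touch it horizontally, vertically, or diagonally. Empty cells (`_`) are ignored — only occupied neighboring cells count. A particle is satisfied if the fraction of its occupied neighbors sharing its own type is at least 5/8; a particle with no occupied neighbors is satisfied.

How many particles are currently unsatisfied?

(0,0)A 3/3 ok
(0,1)A 3/5 unhappy
(0,2)B 1/4 unhappy
(0,3)A 0/3 unhappy
(0,5)A 2/4 unhappy
(0,6)A 2/3 ok
(1,0)A 4/5 ok
(1,1)A 4/7 unhappy
(1,2)B 2/6 unhappy
(1,4)B 2/6 unhappy
(1,5)B 3/7 unhappy
(1,6)A 3/5 unhappy
(2,0)A 4/5 ok
(2,1)B 1/7 unhappy
(2,3)A 3/6 unhappy
(2,4)B 2/7 unhappy
(2,5)A 3/7 unhappy
(2,6)B 1/4 unhappy
(3,0)A 3/5 unhappy
(3,1)A 5/7 ok
(3,2)A 4/7 unhappy
(3,3)A 4/6 ok
(3,4)A 4/6 ok
(3,5)A 2/4 unhappy
(4,0)A 2/5 unhappy
(4,1)B 2/8 unhappy
(4,2)A 5/8 ok
(4,3)B 0/7 unhappy
(5,0)B 3/5 unhappy
(5,1)B 3/7 unhappy
(5,2)A 3/7 unhappy
(5,3)A 4/6 ok
(5,4)A 3/5 unhappy
(5,6)B 1/2 unhappy
(6,0)A 0/3 unhappy
(6,1)B 2/4 unhappy
(6,3)A 3/4 ok
(6,4)B 0/4 unhappy
(6,5)A 1/4 unhappy
(6,6)B 1/2 unhappy
Unsatisfied: (0,1), (0,2), (0,3), (0,5), (1,1), (1,2), (1,4), (1,5), (1,6), (2,1), (2,3), (2,4), (2,5), (2,6), (3,0), (3,2), (3,5), (4,0), (4,1), (4,3), (5,0), (5,1), (5,2), (5,4), (5,6), (6,0), (6,1), (6,4), (6,5), (6,6) — 30 in total.

30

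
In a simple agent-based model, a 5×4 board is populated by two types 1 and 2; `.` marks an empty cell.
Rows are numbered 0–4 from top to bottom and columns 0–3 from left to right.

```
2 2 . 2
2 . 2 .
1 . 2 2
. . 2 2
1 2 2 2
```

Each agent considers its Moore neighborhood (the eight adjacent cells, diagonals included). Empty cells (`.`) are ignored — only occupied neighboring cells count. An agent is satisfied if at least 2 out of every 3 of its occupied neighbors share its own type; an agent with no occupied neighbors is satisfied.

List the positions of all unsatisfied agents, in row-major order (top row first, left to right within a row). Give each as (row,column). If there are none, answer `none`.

(0,0)2 2/2 ok
(0,1)2 3/3 ok
(0,3)2 1/1 ok
(1,0)2 2/3 ok
(1,2)2 4/4 ok
(2,0)1 0/1 unhappy
(2,2)2 4/4 ok
(2,3)2 4/4 ok
(3,2)2 6/6 ok
(3,3)2 5/5 ok
(4,0)1 0/1 unhappy
(4,1)2 2/3 ok
(4,2)2 4/4 ok
(4,3)2 3/3 ok

(2,0), (4,0)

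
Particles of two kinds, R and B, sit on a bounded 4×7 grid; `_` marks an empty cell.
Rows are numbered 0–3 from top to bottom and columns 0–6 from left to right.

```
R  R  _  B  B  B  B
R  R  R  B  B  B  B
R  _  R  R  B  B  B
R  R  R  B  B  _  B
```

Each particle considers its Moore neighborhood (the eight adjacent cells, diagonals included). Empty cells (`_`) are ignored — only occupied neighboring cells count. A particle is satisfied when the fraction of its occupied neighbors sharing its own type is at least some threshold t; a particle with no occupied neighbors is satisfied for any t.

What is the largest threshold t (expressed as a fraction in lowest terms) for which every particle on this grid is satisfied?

Row 0: (0,0)R 3/3 · (0,1)R 4/4 · (0,3)B 3/4 · (0,4)B 5/5 · (0,5)B 5/5 · (0,6)B 3/3
Row 1: (1,0)R 4/4 · (1,1)R 6/6 · (1,2)R 4/6 · (1,3)B 4/7 · (1,4)B 7/8 · (1,5)B 8/8 · (1,6)B 5/5
Row 2: (2,0)R 4/4 · (2,2)R 5/7 · (2,3)R 3/8 · (2,4)B 6/7 · (2,5)B 7/7 · (2,6)B 4/4
Row 3: (3,0)R 2/2 · (3,1)R 4/4 · (3,2)R 3/4 · (3,3)B 2/5 · (3,4)B 3/4 · (3,6)B 2/2
The smallest same-type fraction is 3/8 at (2,3), which reduces to 3/8. Any threshold above that leaves this particle unsatisfied.

3/8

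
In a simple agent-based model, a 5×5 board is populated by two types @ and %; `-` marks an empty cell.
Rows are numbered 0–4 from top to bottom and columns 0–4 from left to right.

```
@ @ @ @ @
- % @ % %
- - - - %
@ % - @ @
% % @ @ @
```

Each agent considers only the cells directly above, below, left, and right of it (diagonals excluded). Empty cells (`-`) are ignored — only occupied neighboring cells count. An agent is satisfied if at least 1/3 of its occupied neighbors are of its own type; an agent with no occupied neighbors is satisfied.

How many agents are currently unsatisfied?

2

Row 0: (0,0)@ 1/1 satisfied · (0,1)@ 2/3 satisfied · (0,2)@ 3/3 satisfied · (0,3)@ 2/3 satisfied · (0,4)@ 1/2 satisfied
Row 1: (1,1)% 0/2 not · (1,2)@ 1/3 satisfied · (1,3)% 1/3 satisfied · (1,4)% 2/3 satisfied
Row 2: (2,4)% 1/2 satisfied
Row 3: (3,0)@ 0/2 not · (3,1)% 1/2 satisfied · (3,3)@ 2/2 satisfied · (3,4)@ 2/3 satisfied
Row 4: (4,0)% 1/2 satisfied · (4,1)% 2/3 satisfied · (4,2)@ 1/2 satisfied · (4,3)@ 3/3 satisfied · (4,4)@ 2/2 satisfied
Unsatisfied: (1,1), (3,0) — 2 in total.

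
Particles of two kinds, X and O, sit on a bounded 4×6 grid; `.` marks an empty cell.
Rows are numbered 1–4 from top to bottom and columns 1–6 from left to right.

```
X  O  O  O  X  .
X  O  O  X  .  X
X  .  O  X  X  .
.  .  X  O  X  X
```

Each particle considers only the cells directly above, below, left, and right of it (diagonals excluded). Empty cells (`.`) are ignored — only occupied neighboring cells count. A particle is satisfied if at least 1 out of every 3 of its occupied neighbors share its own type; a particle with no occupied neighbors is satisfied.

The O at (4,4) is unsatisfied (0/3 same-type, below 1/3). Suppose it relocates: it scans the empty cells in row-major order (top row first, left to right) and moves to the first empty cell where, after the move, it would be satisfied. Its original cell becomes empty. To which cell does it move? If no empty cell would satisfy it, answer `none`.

Vacating (4,4). Empty cells in order:
  (1,6): 0/2 same-type → still unsatisfied.
  (2,5): 0/4 same-type → still unsatisfied.
  (3,2): 2/3 same-type → satisfied — stop here.

(3,2)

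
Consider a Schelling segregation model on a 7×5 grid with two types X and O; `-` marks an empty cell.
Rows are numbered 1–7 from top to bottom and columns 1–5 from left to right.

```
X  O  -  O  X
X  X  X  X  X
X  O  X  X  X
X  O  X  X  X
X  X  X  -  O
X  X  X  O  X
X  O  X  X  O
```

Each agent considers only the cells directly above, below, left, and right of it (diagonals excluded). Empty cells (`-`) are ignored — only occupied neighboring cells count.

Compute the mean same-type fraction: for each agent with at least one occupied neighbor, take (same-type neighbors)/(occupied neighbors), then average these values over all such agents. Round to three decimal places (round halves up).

(1,1)X 1/2
(1,2)O 0/2
(1,4)O 0/2
(1,5)X 1/2
(2,1)X 3/3
(2,2)X 2/4
(2,3)X 3/3
(2,4)X 3/4
(2,5)X 3/3
(3,1)X 2/3
(3,2)O 1/4
(3,3)X 3/4
(3,4)X 4/4
(3,5)X 3/3
(4,1)X 2/3
(4,2)O 1/4
(4,3)X 3/4
(4,4)X 3/3
(4,5)X 2/3
(5,1)X 3/3
(5,2)X 3/4
(5,3)X 3/3
(5,5)O 0/2
(6,1)X 3/3
(6,2)X 3/4
(6,3)X 3/4
(6,4)O 0/3
(6,5)X 0/3
(7,1)X 1/2
(7,2)O 0/3
(7,3)X 2/3
(7,4)X 1/3
(7,5)O 0/2
Sum over 33 agents: 1/2 + 0/2 + 0/2 + 1/2 + 3/3 + 2/4 + 3/3 + 3/4 + 3/3 + 2/3 + 1/4 + 3/4 + 4/4 + 3/3 + 2/3 + 1/4 + 3/4 + 3/3 + 2/3 + 3/3 + 3/4 + 3/3 + 0/2 + 3/3 + 3/4 + 3/4 + 0/3 + 0/3 + 1/2 + 0/3 + 2/3 + 1/3 + 0/2 = 19; mean = 19 ÷ 33 = 19/33 = 0.575757… → 0.576.

0.576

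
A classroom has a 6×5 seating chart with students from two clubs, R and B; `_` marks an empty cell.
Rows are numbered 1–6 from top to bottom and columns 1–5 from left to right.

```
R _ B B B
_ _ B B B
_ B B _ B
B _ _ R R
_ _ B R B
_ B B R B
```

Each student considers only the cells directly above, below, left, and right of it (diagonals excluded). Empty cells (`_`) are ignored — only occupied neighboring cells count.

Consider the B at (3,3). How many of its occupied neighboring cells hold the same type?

Occupied neighbors of (3,3): (2,3)=B, (3,2)=B.
Same type (B): 2 of 2.

2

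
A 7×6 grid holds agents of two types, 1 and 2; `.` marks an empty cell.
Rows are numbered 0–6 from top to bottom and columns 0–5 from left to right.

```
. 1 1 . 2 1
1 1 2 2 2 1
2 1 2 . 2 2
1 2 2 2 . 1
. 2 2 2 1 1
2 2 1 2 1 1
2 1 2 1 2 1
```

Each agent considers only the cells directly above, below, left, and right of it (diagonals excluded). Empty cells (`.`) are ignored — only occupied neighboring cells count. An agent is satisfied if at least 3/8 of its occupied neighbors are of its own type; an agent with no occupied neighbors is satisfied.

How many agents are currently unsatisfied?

(0,1)1 2/2 ✓
(0,2)1 1/2 ✓
(0,4)2 1/2 ✓
(0,5)1 1/2 ✓
(1,0)1 1/2 ✓
(1,1)1 3/4 ✓
(1,2)2 2/4 ✓
(1,3)2 2/2 ✓
(1,4)2 3/4 ✓
(1,5)1 1/3 ✗
(2,0)2 0/3 ✗
(2,1)1 1/4 ✗
(2,2)2 2/3 ✓
(2,4)2 2/2 ✓
(2,5)2 1/3 ✗
(3,0)1 0/2 ✗
(3,1)2 2/4 ✓
(3,2)2 4/4 ✓
(3,3)2 2/2 ✓
(3,5)1 1/2 ✓
(4,1)2 3/3 ✓
(4,2)2 3/4 ✓
(4,3)2 3/4 ✓
(4,4)1 2/3 ✓
(4,5)1 3/3 ✓
(5,0)2 2/2 ✓
(5,1)2 2/4 ✓
(5,2)1 0/4 ✗
(5,3)2 1/4 ✗
(5,4)1 2/4 ✓
(5,5)1 3/3 ✓
(6,0)2 1/2 ✓
(6,1)1 0/3 ✗
(6,2)2 0/3 ✗
(6,3)1 0/3 ✗
(6,4)2 0/3 ✗
(6,5)1 1/2 ✓
Unsatisfied: (1,5), (2,0), (2,1), (2,5), (3,0), (5,2), (5,3), (6,1), (6,2), (6,3), (6,4) — 11 in total.

11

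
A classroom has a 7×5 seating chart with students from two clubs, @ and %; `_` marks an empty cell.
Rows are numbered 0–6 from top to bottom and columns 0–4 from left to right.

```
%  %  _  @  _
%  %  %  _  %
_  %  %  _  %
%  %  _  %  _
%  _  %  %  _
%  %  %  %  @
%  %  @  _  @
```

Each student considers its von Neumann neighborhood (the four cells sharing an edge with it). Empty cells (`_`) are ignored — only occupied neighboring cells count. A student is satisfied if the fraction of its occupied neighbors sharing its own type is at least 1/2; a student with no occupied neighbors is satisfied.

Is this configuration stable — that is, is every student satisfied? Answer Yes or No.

Row 0: (0,0)% 2/2 ✓ · (0,1)% 2/2 ✓ · (0,3)@ 0/0 ✓
Row 1: (1,0)% 2/2 ✓ · (1,1)% 4/4 ✓ · (1,2)% 2/2 ✓ · (1,4)% 1/1 ✓
Row 2: (2,1)% 3/3 ✓ · (2,2)% 2/2 ✓ · (2,4)% 1/1 ✓
Row 3: (3,0)% 2/2 ✓ · (3,1)% 2/2 ✓ · (3,3)% 1/1 ✓
Row 4: (4,0)% 2/2 ✓ · (4,2)% 2/2 ✓ · (4,3)% 3/3 ✓
Row 5: (5,0)% 3/3 ✓ · (5,1)% 3/3 ✓ · (5,2)% 3/4 ✓ · (5,3)% 2/3 ✓ · (5,4)@ 1/2 ✓
Row 6: (6,0)% 2/2 ✓ · (6,1)% 2/3 ✓ · (6,2)@ 0/2 ✗ · (6,4)@ 1/1 ✓
For instance (6,2) has only 0/2 same-type neighbors, below 1/2.

No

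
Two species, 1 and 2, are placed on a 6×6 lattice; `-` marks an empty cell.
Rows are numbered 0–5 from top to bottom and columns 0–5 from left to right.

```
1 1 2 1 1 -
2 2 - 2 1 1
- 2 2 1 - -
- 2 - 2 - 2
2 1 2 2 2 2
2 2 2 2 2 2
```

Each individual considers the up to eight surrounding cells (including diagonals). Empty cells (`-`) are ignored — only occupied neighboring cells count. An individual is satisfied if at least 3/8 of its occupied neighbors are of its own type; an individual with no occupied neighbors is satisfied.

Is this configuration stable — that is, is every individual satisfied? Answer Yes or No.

(0,0)1 1/3 unhappy
(0,1)1 1/4 unhappy
(0,2)2 2/4 ok
(0,3)1 2/4 ok
(0,4)1 3/4 ok
(1,0)2 2/4 ok
(1,1)2 4/6 ok
(1,3)2 2/6 unhappy
(1,4)1 4/5 ok
(1,5)1 2/2 ok
(2,1)2 4/4 ok
(2,2)2 5/6 ok
(2,3)1 1/4 unhappy
(3,1)2 4/5 ok
(3,3)2 4/5 ok
(3,5)2 2/2 ok
(4,0)2 3/4 ok
(4,1)1 0/6 unhappy
(4,2)2 6/7 ok
(4,3)2 6/6 ok
(4,4)2 7/7 ok
(4,5)2 4/4 ok
(5,0)2 2/3 ok
(5,1)2 4/5 ok
(5,2)2 4/5 ok
(5,3)2 5/5 ok
(5,4)2 5/5 ok
(5,5)2 3/3 ok
For instance (0,0) has only 1/3 same-type neighbors, below 3/8.

No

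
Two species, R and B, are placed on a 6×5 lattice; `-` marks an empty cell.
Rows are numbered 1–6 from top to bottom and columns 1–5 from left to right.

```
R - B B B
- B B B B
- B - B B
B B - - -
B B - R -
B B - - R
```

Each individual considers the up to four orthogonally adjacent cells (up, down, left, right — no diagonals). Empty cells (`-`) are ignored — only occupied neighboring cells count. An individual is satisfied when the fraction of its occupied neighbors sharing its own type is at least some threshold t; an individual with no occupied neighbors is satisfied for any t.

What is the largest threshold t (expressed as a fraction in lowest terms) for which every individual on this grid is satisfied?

1/1

Row 1: (1,1)R — no occupied neighbors · (1,3)B 2/2 · (1,4)B 3/3 · (1,5)B 2/2
Row 2: (2,2)B 2/2 · (2,3)B 3/3 · (2,4)B 4/4 · (2,5)B 3/3
Row 3: (3,2)B 2/2 · (3,4)B 2/2 · (3,5)B 2/2
Row 4: (4,1)B 2/2 · (4,2)B 3/3
Row 5: (5,1)B 3/3 · (5,2)B 3/3 · (5,4)R — no occupied neighbors
Row 6: (6,1)B 2/2 · (6,2)B 2/2 · (6,5)R — no occupied neighbors
The smallest same-type fraction is 2/2 at (1,3), which reduces to 1/1. Any threshold above that leaves this individual unsatisfied.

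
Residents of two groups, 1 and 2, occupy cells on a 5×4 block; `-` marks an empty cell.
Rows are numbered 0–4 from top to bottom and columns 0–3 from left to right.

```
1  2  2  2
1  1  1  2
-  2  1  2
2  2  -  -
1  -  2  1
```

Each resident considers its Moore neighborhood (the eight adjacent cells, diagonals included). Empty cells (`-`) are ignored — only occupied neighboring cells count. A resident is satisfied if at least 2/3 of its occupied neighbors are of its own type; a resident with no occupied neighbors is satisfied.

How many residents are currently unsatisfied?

13

(0,0)1 2/3 ok
(0,1)2 1/5 unhappy
(0,2)2 3/5 unhappy
(0,3)2 2/3 ok
(1,0)1 2/4 unhappy
(1,1)1 4/7 unhappy
(1,2)1 2/8 unhappy
(1,3)2 3/5 unhappy
(2,1)2 2/6 unhappy
(2,2)1 2/6 unhappy
(2,3)2 1/3 unhappy
(3,0)2 2/3 ok
(3,1)2 3/5 unhappy
(4,0)1 0/2 unhappy
(4,2)2 1/2 unhappy
(4,3)1 0/1 unhappy
Unsatisfied: (0,1), (0,2), (1,0), (1,1), (1,2), (1,3), (2,1), (2,2), (2,3), (3,1), (4,0), (4,2), (4,3) — 13 in total.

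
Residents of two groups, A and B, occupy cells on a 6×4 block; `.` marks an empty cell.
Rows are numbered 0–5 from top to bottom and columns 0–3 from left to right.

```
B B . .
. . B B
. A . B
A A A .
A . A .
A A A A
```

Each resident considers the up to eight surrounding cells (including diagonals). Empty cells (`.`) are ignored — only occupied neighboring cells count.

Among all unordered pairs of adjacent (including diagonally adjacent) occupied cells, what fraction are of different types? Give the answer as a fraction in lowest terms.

1/12

Scan each occupied cell's neighbors to the right and below (and the two forward diagonals) so each pair is counted once.
Row 0: B(0,0)–B(0,1)= B(0,1)–B(1,2)=  → 0/2 unlike.
Row 1: B(1,2)–B(1,3)= B(1,2)–B(2,3)= B(1,2)–A(2,1)≠ B(1,3)–B(2,3)=  → 1/4 unlike.
Row 2: A(2,1)–A(3,1)= A(2,1)–A(3,2)= A(2,1)–A(3,0)= B(2,3)–A(3,2)≠  → 1/4 unlike.
Row 3: A(3,0)–A(3,1)= A(3,0)–A(4,0)= A(3,1)–A(3,2)= A(3,1)–A(4,2)= A(3,1)–A(4,0)= A(3,2)–A(4,2)=  → 0/6 unlike.
Row 4: A(4,0)–A(5,0)= A(4,0)–A(5,1)= A(4,2)–A(5,2)= A(4,2)–A(5,3)= A(4,2)–A(5,1)=  → 0/5 unlike.
Row 5: A(5,0)–A(5,1)= A(5,1)–A(5,2)= A(5,2)–A(5,3)=  → 0/3 unlike.
Total adjacent occupied pairs: 24; unlike-type pairs: 2.
2/24 reduces to 1/12.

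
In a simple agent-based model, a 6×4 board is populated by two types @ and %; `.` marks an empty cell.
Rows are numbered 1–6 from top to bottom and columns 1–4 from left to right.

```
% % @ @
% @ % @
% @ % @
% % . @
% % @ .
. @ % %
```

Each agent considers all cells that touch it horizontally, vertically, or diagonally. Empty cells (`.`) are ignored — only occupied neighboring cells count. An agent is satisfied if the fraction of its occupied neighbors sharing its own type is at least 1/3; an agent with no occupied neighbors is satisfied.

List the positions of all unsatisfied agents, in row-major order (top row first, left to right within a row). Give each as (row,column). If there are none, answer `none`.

Row 1: (1,1)% 2/3 ✓ · (1,2)% 3/5 ✓ · (1,3)@ 3/5 ✓ · (1,4)@ 2/3 ✓
Row 2: (2,1)% 3/5 ✓ · (2,2)@ 2/8 ✗ · (2,3)% 2/8 ✗ · (2,4)@ 3/5 ✓
Row 3: (3,1)% 3/5 ✓ · (3,2)@ 1/7 ✗ · (3,3)% 2/7 ✗ · (3,4)@ 2/4 ✓
Row 4: (4,1)% 4/5 ✓ · (4,2)% 5/7 ✓ · (4,4)@ 2/3 ✓
Row 5: (5,1)% 3/4 ✓ · (5,2)% 4/6 ✓ · (5,3)@ 2/6 ✓
Row 6: (6,2)@ 1/4 ✗ · (6,3)% 2/4 ✓ · (6,4)% 1/2 ✓

(2,2), (2,3), (3,2), (3,3), (6,2)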